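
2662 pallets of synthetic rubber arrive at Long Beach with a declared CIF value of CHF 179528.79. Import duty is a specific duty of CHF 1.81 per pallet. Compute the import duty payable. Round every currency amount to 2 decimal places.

Import duty = 2662 × 1.81 = 4818.22

Import duty: CHF 4818.22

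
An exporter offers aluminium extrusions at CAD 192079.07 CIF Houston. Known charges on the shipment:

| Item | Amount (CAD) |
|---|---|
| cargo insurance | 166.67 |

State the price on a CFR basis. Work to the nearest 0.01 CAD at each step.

CFR price: CAD 191912.40

From CIF to CFR, the seller no longer bears: insurance.
CFR price = 192079.07 − 166.67 = 191912.40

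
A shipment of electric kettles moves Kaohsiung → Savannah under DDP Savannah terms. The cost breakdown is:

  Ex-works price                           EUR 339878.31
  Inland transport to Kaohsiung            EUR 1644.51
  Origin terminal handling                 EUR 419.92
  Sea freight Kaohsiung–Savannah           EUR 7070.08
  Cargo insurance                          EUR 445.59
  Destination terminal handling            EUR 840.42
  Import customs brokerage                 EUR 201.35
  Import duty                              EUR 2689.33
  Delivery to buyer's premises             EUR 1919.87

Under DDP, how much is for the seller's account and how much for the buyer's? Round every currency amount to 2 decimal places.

Seller: EUR 355109.38; buyer: EUR 0.00

DDP: the seller bears all costs including import duty.
Seller's account: goods 339878.31 + inland to port 1644.51 + origin terminal 419.92 + freight 7070.08 + insurance 445.59 + destination terminal 840.42 + brokerage 201.35 + duty 2689.33 + delivery 1919.87 = 355109.38
Buyer's account: 0.00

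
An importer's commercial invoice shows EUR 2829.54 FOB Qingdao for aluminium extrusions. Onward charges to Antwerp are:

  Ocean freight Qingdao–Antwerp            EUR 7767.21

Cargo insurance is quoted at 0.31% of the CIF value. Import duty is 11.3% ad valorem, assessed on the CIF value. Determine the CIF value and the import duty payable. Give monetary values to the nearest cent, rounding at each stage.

Let C be the CIF value. C = FOB price + freight + 0.31% × C
C − 0.31% × C = 2829.54 + 7767.21
0.9969 × C = 10596.75
C = 10596.75 / 0.9969 = 10629.70
Insurance premium = 0.31% × 10629.70 = 32.95
Import duty = 10629.70 × 11.3% = 1201.16

CIF value: EUR 10629.70; import duty: EUR 1201.16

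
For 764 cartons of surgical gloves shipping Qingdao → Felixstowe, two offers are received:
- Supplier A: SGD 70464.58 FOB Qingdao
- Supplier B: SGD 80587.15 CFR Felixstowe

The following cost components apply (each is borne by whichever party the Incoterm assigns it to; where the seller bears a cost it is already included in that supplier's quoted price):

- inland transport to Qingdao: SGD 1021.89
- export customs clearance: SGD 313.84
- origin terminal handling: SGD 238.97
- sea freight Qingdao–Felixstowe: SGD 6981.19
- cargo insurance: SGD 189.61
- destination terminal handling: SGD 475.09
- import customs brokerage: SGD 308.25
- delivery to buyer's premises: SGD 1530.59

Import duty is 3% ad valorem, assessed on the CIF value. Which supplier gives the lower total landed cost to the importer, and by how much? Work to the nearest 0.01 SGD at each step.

Supplier A (FOB):
CIF value = FOB price + freight + insurance = 70464.58 + 6981.19 + 189.61 = 77635.38
Import duty = 77635.38 × 3% = 2329.06
Buyer bears (A): 6981.19 + 189.61 + 475.09 + 308.25 + 1530.59 = 9484.73
Landed cost (A) = invoice 70464.58 + 9484.73 + duty 2329.06 = 82278.37
Supplier B (CFR):
CIF value = CFR price + insurance = 80587.15 + 189.61 = 80776.76
Import duty = 80776.76 × 3% = 2423.30
Buyer bears (B): 189.61 + 475.09 + 308.25 + 1530.59 = 2503.54
Landed cost (B) = invoice 80587.15 + 2503.54 + duty 2423.30 = 85513.99
Difference = |82278.37 − 85513.99| = 3235.62

Supplier A is cheaper by SGD 3235.62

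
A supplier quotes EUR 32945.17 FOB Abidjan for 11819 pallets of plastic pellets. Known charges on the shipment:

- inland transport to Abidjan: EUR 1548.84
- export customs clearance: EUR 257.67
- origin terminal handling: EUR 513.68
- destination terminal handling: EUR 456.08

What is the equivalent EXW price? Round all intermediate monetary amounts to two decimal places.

EXW price: EUR 30624.98

Not relevant to the conversion: destination terminal — on the buyer under both terms; not part of either seller's price.
From FOB to EXW, the seller no longer bears: inland to port, export clearance, origin terminal.
EXW price = 32945.17 − 1548.84 − 257.67 − 513.68 = 30624.98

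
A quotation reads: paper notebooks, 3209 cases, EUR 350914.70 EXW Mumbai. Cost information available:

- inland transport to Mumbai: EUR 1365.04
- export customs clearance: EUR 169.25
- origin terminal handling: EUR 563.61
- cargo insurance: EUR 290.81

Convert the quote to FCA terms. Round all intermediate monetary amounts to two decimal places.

Not relevant to the conversion: origin terminal, insurance — on the buyer under both terms; not part of either seller's price.
From EXW to FCA, the seller additionally bears: inland to port, export clearance.
FCA price = 350914.70 + 1365.04 + 169.25 = 352448.99

FCA price: EUR 352448.99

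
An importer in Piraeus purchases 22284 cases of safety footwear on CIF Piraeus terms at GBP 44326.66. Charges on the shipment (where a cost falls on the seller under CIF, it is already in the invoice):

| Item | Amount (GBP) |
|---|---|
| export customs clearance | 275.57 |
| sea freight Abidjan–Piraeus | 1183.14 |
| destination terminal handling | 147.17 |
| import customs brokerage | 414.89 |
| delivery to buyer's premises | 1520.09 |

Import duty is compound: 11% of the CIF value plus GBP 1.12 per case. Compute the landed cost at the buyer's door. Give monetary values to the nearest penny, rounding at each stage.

CIF: the seller pays costs through ocean freight and marine insurance to the destination port.
Already in the invoice (seller's account under CIF): export clearance, freight — exclude.
The CIF price already equals the CIF value: 44326.66
Ad valorem component: 44326.66 × 11% = 4875.93
Specific component: 22284 × 1.12 = 24958.08
Import duty = 4875.93 + 24958.08 = 29834.01
Buyer bears: destination terminal 147.17 + brokerage 414.89 + delivery 1520.09 + duty 29834.01 = 31916.16
Landed cost = invoice 44326.66 + 31916.16 = 76242.82

Total landed cost: GBP 76242.82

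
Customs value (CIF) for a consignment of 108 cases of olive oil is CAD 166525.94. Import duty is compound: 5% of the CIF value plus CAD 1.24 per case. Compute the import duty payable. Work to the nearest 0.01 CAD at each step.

Ad valorem component: 166525.94 × 5% = 8326.30
Specific component: 108 × 1.24 = 133.92
Import duty = 8326.30 + 133.92 = 8460.22

Import duty: CAD 8460.22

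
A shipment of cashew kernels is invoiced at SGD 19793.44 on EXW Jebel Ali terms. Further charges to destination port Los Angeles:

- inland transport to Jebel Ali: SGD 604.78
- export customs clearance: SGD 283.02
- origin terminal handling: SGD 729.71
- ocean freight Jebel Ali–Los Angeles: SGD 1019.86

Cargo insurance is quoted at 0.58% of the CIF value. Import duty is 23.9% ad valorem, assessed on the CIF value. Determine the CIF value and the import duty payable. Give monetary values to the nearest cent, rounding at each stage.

Let C be the CIF value. C = EXW price + pre-shipment costs + freight + 0.58% × C
C − 0.58% × C = 19793.44 + 604.78 + 283.02 + 729.71 + 1019.86
0.9942 × C = 22430.81
C = 22430.81 / 0.9942 = 22561.67
Insurance premium = 0.58% × 22561.67 = 130.86
Import duty = 22561.67 × 23.9% = 5392.24

CIF value: SGD 22561.67; import duty: SGD 5392.24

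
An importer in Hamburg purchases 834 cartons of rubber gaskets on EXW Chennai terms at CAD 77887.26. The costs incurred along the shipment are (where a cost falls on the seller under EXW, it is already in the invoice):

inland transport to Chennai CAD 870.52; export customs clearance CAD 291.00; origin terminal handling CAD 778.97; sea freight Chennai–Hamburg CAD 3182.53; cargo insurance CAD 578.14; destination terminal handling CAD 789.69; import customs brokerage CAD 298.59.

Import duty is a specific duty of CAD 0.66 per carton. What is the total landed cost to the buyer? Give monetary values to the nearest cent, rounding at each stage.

EXW: the seller makes goods available at their premises; the buyer bears all onward costs.
CIF value = EXW price + inland to port + export clearance + origin terminal + freight + insurance = 77887.26 + 870.52 + 291.00 + 778.97 + 3182.53 + 578.14 = 83588.42
Import duty = 834 × 0.66 = 550.44
Buyer bears: inland to port 870.52 + export clearance 291.00 + origin terminal 778.97 + freight 3182.53 + insurance 578.14 + destination terminal 789.69 + brokerage 298.59 + duty 550.44 = 7339.88
Landed cost = invoice 77887.26 + 7339.88 = 85227.14

Total landed cost: CAD 85227.14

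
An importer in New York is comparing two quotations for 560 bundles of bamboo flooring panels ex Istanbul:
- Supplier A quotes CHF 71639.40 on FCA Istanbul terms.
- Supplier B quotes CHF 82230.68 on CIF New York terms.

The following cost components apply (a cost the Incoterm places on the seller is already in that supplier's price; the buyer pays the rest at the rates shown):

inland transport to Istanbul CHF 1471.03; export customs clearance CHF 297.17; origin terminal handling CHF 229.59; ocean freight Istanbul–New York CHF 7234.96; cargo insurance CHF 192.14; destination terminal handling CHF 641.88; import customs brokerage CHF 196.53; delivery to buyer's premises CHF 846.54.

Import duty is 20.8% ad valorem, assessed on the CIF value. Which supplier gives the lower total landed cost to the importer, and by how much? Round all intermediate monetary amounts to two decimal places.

Supplier A (FCA):
CIF value = FCA price + origin terminal + freight + insurance = 71639.40 + 229.59 + 7234.96 + 192.14 = 79296.09
Import duty = 79296.09 × 20.8% = 16493.59
Buyer bears (A): 229.59 + 7234.96 + 192.14 + 641.88 + 196.53 + 846.54 = 9341.64
Landed cost (A) = invoice 71639.40 + 9341.64 + duty 16493.59 = 97474.63
Supplier B (CIF):
The CIF price already equals the CIF value: 82230.68
Import duty = 82230.68 × 20.8% = 17103.98
Buyer bears (B): 641.88 + 196.53 + 846.54 = 1684.95
Landed cost (B) = invoice 82230.68 + 1684.95 + duty 17103.98 = 101019.61
Difference = |97474.63 − 101019.61| = 3544.98

Supplier A is cheaper by CHF 3544.98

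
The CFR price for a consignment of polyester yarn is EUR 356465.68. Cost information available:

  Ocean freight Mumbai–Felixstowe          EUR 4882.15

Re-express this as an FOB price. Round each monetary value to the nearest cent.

From CFR to FOB, the seller no longer bears: freight.
FOB price = 356465.68 − 4882.15 = 351583.53

FOB price: EUR 351583.53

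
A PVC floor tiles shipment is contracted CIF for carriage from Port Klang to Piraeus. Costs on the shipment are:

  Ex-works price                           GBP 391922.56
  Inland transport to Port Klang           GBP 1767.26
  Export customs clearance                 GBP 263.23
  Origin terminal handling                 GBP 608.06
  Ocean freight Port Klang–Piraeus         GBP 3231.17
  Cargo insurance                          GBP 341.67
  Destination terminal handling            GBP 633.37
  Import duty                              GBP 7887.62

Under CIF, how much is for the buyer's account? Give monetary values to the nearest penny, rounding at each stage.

CIF: the seller pays costs through ocean freight and marine insurance to the destination port.
Seller's account: goods 391922.56 + inland to port 1767.26 + export clearance 263.23 + origin terminal 608.06 + freight 3231.17 + insurance 341.67 = 398133.95
Buyer's account: destination terminal 633.37 + duty 7887.62 = 8520.99

Buyer's account: GBP 8520.99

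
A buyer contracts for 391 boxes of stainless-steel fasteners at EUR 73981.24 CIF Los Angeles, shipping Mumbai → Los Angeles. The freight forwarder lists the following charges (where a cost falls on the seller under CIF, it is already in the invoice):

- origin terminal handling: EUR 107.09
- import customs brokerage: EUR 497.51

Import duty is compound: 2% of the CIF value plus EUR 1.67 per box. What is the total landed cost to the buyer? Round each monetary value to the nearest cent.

Total landed cost: EUR 76611.34

CIF: the seller pays costs through ocean freight and marine insurance to the destination port.
Already in the invoice (seller's account under CIF): origin terminal — exclude.
The CIF price already equals the CIF value: 73981.24
Ad valorem component: 73981.24 × 2% = 1479.62
Specific component: 391 × 1.67 = 652.97
Import duty = 1479.62 + 652.97 = 2132.59
Buyer bears: brokerage 497.51 + duty 2132.59 = 2630.10
Landed cost = invoice 73981.24 + 2630.10 = 76611.34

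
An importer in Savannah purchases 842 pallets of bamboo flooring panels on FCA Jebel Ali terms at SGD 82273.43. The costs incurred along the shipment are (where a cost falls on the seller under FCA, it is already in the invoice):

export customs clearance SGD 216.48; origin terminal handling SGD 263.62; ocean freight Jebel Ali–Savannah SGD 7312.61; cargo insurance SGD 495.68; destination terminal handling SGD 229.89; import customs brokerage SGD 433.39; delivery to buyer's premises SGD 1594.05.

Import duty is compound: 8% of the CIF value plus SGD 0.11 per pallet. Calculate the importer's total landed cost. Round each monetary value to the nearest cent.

Total landed cost: SGD 99922.92

FCA: the seller delivers export-cleared goods to the carrier; the buyer bears costs from that point.
Already in the invoice (seller's account under FCA): export clearance — exclude.
CIF value = FCA price + origin terminal + freight + insurance = 82273.43 + 263.62 + 7312.61 + 495.68 = 90345.34
Ad valorem component: 90345.34 × 8% = 7227.63
Specific component: 842 × 0.11 = 92.62
Import duty = 7227.63 + 92.62 = 7320.25
Buyer bears: origin terminal 263.62 + freight 7312.61 + insurance 495.68 + destination terminal 229.89 + brokerage 433.39 + delivery 1594.05 + duty 7320.25 = 17649.49
Landed cost = invoice 82273.43 + 17649.49 = 99922.92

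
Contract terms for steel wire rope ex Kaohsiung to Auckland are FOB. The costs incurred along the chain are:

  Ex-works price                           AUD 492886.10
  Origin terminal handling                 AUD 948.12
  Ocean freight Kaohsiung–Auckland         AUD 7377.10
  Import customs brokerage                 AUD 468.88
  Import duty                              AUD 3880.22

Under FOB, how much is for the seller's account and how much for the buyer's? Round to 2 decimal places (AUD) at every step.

Seller: AUD 493834.22; buyer: AUD 11726.20

FOB: the seller bears costs until goods are on board at the origin port; the buyer bears freight, insurance and all costs thereafter.
Seller's account: goods 492886.10 + origin terminal 948.12 = 493834.22
Buyer's account: freight 7377.10 + brokerage 468.88 + duty 3880.22 = 11726.20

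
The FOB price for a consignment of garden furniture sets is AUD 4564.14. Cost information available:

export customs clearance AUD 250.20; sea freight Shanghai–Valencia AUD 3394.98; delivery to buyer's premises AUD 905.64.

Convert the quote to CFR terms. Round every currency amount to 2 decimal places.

Not relevant to the conversion: export clearance — on the seller under both FOB and CFR; already in the FOB price and stays in the CFR price. delivery — on the buyer under both terms; not part of either seller's price.
From FOB to CFR, the seller additionally bears: freight.
CFR price = 4564.14 + 3394.98 = 7959.12

CFR price: AUD 7959.12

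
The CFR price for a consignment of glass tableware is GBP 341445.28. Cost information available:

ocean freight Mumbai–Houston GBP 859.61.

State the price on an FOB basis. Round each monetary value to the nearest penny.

FOB price: GBP 340585.67

From CFR to FOB, the seller no longer bears: freight.
FOB price = 341445.28 − 859.61 = 340585.67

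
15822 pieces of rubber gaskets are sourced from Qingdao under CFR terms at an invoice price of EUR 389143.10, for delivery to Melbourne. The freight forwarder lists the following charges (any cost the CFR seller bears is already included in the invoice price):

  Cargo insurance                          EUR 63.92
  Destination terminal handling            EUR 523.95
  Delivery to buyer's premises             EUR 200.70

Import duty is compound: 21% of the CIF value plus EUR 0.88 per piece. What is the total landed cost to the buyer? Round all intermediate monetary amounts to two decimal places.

CFR: the seller pays costs through ocean freight to the destination port, but not insurance.
CIF value = CFR price + insurance = 389143.10 + 63.92 = 389207.02
Ad valorem component: 389207.02 × 21% = 81733.47
Specific component: 15822 × 0.88 = 13923.36
Import duty = 81733.47 + 13923.36 = 95656.83
Buyer bears: insurance 63.92 + destination terminal 523.95 + delivery 200.70 + duty 95656.83 = 96445.40
Landed cost = invoice 389143.10 + 96445.40 = 485588.50

Total landed cost: EUR 485588.50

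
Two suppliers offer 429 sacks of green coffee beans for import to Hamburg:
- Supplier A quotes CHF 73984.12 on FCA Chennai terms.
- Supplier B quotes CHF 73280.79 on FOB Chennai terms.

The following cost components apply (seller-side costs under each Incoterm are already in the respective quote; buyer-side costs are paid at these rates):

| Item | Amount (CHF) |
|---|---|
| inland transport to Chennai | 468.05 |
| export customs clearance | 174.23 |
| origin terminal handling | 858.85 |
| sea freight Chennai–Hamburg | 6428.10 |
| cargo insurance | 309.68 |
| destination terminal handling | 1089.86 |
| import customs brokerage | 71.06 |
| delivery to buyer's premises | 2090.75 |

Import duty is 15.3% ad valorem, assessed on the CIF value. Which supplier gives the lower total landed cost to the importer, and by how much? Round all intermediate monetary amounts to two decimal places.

Supplier B is cheaper by CHF 1801.19

Supplier A (FCA):
CIF value = FCA price + origin terminal + freight + insurance = 73984.12 + 858.85 + 6428.10 + 309.68 = 81580.75
Import duty = 81580.75 × 15.3% = 12481.85
Buyer bears (A): 858.85 + 6428.10 + 309.68 + 1089.86 + 71.06 + 2090.75 = 10848.30
Landed cost (A) = invoice 73984.12 + 10848.30 + duty 12481.85 = 97314.27
Supplier B (FOB):
CIF value = FOB price + freight + insurance = 73280.79 + 6428.10 + 309.68 = 80018.57
Import duty = 80018.57 × 15.3% = 12242.84
Buyer bears (B): 6428.10 + 309.68 + 1089.86 + 71.06 + 2090.75 = 9989.45
Landed cost (B) = invoice 73280.79 + 9989.45 + duty 12242.84 = 95513.08
Difference = |97314.27 − 95513.08| = 1801.19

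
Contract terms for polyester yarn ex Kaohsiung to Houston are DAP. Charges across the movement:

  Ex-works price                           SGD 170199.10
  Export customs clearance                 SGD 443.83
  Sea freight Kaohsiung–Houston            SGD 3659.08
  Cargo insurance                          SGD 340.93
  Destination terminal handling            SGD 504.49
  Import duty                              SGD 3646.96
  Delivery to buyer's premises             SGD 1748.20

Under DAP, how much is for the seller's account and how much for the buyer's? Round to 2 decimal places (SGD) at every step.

Seller: SGD 176895.63; buyer: SGD 3646.96

DAP: the seller bears all costs to the named destination except import duty and clearance.
Seller's account: goods 170199.10 + export clearance 443.83 + freight 3659.08 + insurance 340.93 + destination terminal 504.49 + delivery 1748.20 = 176895.63
Buyer's account: duty 3646.96 = 3646.96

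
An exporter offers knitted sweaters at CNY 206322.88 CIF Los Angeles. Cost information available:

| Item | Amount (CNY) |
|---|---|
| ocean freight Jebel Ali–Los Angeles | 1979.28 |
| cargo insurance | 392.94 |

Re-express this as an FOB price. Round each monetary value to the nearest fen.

FOB price: CNY 203950.66

From CIF to FOB, the seller no longer bears: freight, insurance.
FOB price = 206322.88 − 1979.28 − 392.94 = 203950.66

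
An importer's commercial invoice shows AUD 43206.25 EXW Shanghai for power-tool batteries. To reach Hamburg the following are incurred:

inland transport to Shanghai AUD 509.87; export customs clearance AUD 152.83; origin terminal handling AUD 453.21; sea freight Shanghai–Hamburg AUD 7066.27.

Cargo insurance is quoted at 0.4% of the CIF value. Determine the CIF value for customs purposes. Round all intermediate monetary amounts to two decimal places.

Let C be the CIF value. C = EXW price + pre-shipment costs + freight + 0.4% × C
C − 0.4% × C = 43206.25 + 509.87 + 152.83 + 453.21 + 7066.27
0.996 × C = 51388.43
C = 51388.43 / 0.996 = 51594.81
Insurance premium = 0.4% × 51594.81 = 206.38

CIF value: AUD 51594.81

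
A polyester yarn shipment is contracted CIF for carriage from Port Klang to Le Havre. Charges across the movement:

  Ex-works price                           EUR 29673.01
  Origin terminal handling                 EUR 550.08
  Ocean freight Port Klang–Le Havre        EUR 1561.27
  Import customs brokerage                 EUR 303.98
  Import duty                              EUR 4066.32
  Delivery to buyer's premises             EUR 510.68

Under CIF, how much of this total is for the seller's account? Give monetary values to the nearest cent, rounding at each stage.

Seller's account: EUR 31784.36

CIF: the seller pays costs through ocean freight and marine insurance to the destination port.
Seller's account: goods 29673.01 + origin terminal 550.08 + freight 1561.27 = 31784.36
Buyer's account: brokerage 303.98 + duty 4066.32 + delivery 510.68 = 4880.98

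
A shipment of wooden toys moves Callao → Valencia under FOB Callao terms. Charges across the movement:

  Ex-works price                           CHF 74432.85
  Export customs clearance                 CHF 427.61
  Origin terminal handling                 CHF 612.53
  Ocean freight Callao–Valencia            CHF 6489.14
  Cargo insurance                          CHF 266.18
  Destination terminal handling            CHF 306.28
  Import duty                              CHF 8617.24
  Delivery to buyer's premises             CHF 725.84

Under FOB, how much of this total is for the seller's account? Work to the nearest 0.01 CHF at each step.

FOB: the seller bears costs until goods are on board at the origin port; the buyer bears freight, insurance and all costs thereafter.
Seller's account: goods 74432.85 + export clearance 427.61 + origin terminal 612.53 = 75472.99
Buyer's account: freight 6489.14 + insurance 266.18 + destination terminal 306.28 + duty 8617.24 + delivery 725.84 = 16404.68

Seller's account: CHF 75472.99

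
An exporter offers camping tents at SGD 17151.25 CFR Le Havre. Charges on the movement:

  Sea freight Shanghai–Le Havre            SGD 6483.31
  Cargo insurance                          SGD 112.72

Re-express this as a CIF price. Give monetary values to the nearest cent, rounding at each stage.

Not relevant to the conversion: freight — on the seller under both CFR and CIF; already in the CFR price and stays in the CIF price.
From CFR to CIF, the seller additionally bears: insurance.
CIF price = 17151.25 + 112.72 = 17263.97

CIF price: SGD 17263.97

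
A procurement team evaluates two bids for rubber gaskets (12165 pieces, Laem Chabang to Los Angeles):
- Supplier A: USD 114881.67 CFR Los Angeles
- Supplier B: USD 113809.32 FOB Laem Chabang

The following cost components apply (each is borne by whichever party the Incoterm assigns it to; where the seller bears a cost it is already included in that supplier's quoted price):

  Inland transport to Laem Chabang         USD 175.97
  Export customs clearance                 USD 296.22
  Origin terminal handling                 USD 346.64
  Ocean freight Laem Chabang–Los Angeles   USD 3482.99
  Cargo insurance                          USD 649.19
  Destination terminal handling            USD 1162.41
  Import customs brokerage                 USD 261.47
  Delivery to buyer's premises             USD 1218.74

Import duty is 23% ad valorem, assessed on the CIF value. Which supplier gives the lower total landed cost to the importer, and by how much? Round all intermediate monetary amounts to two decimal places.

Supplier A is cheaper by USD 2965.09

Supplier A (CFR):
CIF value = CFR price + insurance = 114881.67 + 649.19 = 115530.86
Import duty = 115530.86 × 23% = 26572.10
Buyer bears (A): 649.19 + 1162.41 + 261.47 + 1218.74 = 3291.81
Landed cost (A) = invoice 114881.67 + 3291.81 + duty 26572.10 = 144745.58
Supplier B (FOB):
CIF value = FOB price + freight + insurance = 113809.32 + 3482.99 + 649.19 = 117941.50
Import duty = 117941.50 × 23% = 27126.55
Buyer bears (B): 3482.99 + 649.19 + 1162.41 + 261.47 + 1218.74 = 6774.80
Landed cost (B) = invoice 113809.32 + 6774.80 + duty 27126.55 = 147710.67
Difference = |144745.58 − 147710.67| = 2965.09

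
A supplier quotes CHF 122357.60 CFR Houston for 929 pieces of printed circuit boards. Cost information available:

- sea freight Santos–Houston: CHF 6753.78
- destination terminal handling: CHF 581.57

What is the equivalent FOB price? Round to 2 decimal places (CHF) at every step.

Not relevant to the conversion: destination terminal — on the buyer under both terms; not part of either seller's price.
From CFR to FOB, the seller no longer bears: freight.
FOB price = 122357.60 − 6753.78 = 115603.82

FOB price: CHF 115603.82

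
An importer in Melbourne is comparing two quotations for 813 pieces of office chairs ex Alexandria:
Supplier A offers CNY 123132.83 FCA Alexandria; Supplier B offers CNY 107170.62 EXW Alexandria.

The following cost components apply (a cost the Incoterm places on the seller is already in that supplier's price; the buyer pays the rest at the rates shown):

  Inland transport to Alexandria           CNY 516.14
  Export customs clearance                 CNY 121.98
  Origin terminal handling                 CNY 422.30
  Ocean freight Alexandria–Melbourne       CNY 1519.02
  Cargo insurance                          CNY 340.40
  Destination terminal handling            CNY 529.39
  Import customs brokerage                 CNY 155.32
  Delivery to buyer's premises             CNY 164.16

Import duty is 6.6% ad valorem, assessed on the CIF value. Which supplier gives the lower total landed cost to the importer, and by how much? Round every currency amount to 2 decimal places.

Supplier B is cheaper by CNY 16335.48

Supplier A (FCA):
CIF value = FCA price + origin terminal + freight + insurance = 123132.83 + 422.30 + 1519.02 + 340.40 = 125414.55
Import duty = 125414.55 × 6.6% = 8277.36
Buyer bears (A): 422.30 + 1519.02 + 340.40 + 529.39 + 155.32 + 164.16 = 3130.59
Landed cost (A) = invoice 123132.83 + 3130.59 + duty 8277.36 = 134540.78
Supplier B (EXW):
CIF value = EXW price + inland to port + export clearance + origin terminal + freight + insurance = 107170.62 + 516.14 + 121.98 + 422.30 + 1519.02 + 340.40 = 110090.46
Import duty = 110090.46 × 6.6% = 7265.97
Buyer bears (B): 516.14 + 121.98 + 422.30 + 1519.02 + 340.40 + 529.39 + 155.32 + 164.16 = 3768.71
Landed cost (B) = invoice 107170.62 + 3768.71 + duty 7265.97 = 118205.30
Difference = |134540.78 − 118205.30| = 16335.48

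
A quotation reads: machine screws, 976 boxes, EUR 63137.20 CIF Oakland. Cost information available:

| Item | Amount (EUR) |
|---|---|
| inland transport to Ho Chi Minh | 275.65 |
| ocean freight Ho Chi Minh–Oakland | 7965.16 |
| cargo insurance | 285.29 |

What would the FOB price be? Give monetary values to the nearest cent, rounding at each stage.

Not relevant to the conversion: inland to port — on the seller under both CIF and FOB; already in the CIF price and stays in the FOB price.
From CIF to FOB, the seller no longer bears: freight, insurance.
FOB price = 63137.20 − 7965.16 − 285.29 = 54886.75

FOB price: EUR 54886.75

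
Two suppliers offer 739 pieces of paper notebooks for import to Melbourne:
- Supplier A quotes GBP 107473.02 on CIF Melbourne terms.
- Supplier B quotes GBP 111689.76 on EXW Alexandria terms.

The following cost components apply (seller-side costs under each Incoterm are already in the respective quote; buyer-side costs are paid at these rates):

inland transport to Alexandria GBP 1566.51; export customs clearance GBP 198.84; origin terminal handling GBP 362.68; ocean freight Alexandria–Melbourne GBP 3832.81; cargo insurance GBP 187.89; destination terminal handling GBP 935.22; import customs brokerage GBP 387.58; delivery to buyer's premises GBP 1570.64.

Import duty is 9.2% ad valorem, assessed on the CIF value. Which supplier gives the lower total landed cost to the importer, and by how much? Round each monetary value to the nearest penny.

Supplier A is cheaper by GBP 11319.09

Supplier A (CIF):
The CIF price already equals the CIF value: 107473.02
Import duty = 107473.02 × 9.2% = 9887.52
Buyer bears (A): 935.22 + 387.58 + 1570.64 = 2893.44
Landed cost (A) = invoice 107473.02 + 2893.44 + duty 9887.52 = 120253.98
Supplier B (EXW):
CIF value = EXW price + inland to port + export clearance + origin terminal + freight + insurance = 111689.76 + 1566.51 + 198.84 + 362.68 + 3832.81 + 187.89 = 117838.49
Import duty = 117838.49 × 9.2% = 10841.14
Buyer bears (B): 1566.51 + 198.84 + 362.68 + 3832.81 + 187.89 + 935.22 + 387.58 + 1570.64 = 9042.17
Landed cost (B) = invoice 111689.76 + 9042.17 + duty 10841.14 = 131573.07
Difference = |120253.98 − 131573.07| = 11319.09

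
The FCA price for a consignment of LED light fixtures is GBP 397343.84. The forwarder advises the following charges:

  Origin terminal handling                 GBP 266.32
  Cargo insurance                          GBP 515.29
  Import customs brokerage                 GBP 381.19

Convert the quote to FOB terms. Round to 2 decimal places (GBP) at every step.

FOB price: GBP 397610.16

Not relevant to the conversion: brokerage, insurance — on the buyer under both terms; not part of either seller's price.
From FCA to FOB, the seller additionally bears: origin terminal.
FOB price = 397343.84 + 266.32 = 397610.16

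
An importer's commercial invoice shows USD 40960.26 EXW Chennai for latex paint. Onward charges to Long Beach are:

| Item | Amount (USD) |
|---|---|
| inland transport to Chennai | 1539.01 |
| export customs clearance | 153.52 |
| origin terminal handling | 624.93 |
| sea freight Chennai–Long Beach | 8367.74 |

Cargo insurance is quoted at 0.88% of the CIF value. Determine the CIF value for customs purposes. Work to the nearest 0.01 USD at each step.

Let C be the CIF value. C = EXW price + pre-shipment costs + freight + 0.88% × C
C − 0.88% × C = 40960.26 + 1539.01 + 153.52 + 624.93 + 8367.74
0.9912 × C = 51645.46
C = 51645.46 / 0.9912 = 52103.97
Insurance premium = 0.88% × 52103.97 = 458.51

CIF value: USD 52103.97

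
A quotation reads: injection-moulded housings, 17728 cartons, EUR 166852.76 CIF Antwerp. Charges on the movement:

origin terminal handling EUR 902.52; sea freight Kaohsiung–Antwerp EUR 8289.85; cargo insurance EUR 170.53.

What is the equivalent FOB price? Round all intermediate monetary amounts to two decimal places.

Not relevant to the conversion: origin terminal — on the seller under both CIF and FOB; already in the CIF price and stays in the FOB price.
From CIF to FOB, the seller no longer bears: freight, insurance.
FOB price = 166852.76 − 8289.85 − 170.53 = 158392.38

FOB price: EUR 158392.38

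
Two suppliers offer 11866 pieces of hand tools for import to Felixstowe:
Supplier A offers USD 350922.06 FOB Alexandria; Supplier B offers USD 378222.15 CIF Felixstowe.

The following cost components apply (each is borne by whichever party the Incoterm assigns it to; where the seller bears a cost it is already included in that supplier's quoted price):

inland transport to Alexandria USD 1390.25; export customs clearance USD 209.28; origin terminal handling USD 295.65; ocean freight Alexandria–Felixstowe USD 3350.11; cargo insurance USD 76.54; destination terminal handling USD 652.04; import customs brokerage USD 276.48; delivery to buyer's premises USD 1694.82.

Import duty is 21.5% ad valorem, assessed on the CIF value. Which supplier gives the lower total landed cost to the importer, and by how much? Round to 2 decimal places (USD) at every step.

Supplier A (FOB):
CIF value = FOB price + freight + insurance = 350922.06 + 3350.11 + 76.54 = 354348.71
Import duty = 354348.71 × 21.5% = 76184.97
Buyer bears (A): 3350.11 + 76.54 + 652.04 + 276.48 + 1694.82 = 6049.99
Landed cost (A) = invoice 350922.06 + 6049.99 + duty 76184.97 = 433157.02
Supplier B (CIF):
The CIF price already equals the CIF value: 378222.15
Import duty = 378222.15 × 21.5% = 81317.76
Buyer bears (B): 652.04 + 276.48 + 1694.82 = 2623.34
Landed cost (B) = invoice 378222.15 + 2623.34 + duty 81317.76 = 462163.25
Difference = |433157.02 − 462163.25| = 29006.23

Supplier A is cheaper by USD 29006.23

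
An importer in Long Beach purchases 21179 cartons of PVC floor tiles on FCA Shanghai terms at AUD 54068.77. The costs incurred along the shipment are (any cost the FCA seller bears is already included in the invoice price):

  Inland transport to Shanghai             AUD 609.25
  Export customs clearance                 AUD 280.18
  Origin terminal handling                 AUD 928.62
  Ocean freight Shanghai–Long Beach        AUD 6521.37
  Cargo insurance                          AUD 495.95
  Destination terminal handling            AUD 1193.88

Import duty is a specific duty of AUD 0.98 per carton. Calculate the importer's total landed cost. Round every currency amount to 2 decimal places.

FCA: the seller delivers export-cleared goods to the carrier; the buyer bears costs from that point.
Already in the invoice (seller's account under FCA): inland to port, export clearance — exclude.
CIF value = FCA price + origin terminal + freight + insurance = 54068.77 + 928.62 + 6521.37 + 495.95 = 62014.71
Import duty = 21179 × 0.98 = 20755.42
Buyer bears: origin terminal 928.62 + freight 6521.37 + insurance 495.95 + destination terminal 1193.88 + duty 20755.42 = 29895.24
Landed cost = invoice 54068.77 + 29895.24 = 83964.01

Total landed cost: AUD 83964.01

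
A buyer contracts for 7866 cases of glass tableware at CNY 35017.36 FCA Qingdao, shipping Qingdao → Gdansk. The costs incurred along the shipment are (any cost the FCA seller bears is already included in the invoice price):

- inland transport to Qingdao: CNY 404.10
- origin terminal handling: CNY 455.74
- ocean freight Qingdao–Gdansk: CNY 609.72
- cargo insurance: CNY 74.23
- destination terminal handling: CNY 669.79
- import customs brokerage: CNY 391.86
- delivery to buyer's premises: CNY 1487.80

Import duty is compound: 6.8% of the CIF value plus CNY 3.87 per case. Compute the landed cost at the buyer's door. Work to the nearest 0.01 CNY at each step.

Total landed cost: CNY 71606.60

FCA: the seller delivers export-cleared goods to the carrier; the buyer bears costs from that point.
Already in the invoice (seller's account under FCA): inland to port — exclude.
CIF value = FCA price + origin terminal + freight + insurance = 35017.36 + 455.74 + 609.72 + 74.23 = 36157.05
Ad valorem component: 36157.05 × 6.8% = 2458.68
Specific component: 7866 × 3.87 = 30441.42
Import duty = 2458.68 + 30441.42 = 32900.10
Buyer bears: origin terminal 455.74 + freight 609.72 + insurance 74.23 + destination terminal 669.79 + brokerage 391.86 + delivery 1487.80 + duty 32900.10 = 36589.24
Landed cost = invoice 35017.36 + 36589.24 = 71606.60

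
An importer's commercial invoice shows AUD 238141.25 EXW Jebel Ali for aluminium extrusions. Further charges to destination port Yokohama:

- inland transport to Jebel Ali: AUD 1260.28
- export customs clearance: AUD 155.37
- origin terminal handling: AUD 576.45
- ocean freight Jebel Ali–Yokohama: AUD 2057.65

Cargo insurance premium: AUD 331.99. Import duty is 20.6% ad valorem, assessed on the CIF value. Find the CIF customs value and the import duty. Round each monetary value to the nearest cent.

CIF value: AUD 242522.99; import duty: AUD 49959.74

CIF = EXW price + pre-shipment costs + freight + insurance
CIF = 238141.25 + 1260.28 + 155.37 + 576.45 + 2057.65 + 331.99 = 242522.99
Import duty = 242522.99 × 20.6% = 49959.74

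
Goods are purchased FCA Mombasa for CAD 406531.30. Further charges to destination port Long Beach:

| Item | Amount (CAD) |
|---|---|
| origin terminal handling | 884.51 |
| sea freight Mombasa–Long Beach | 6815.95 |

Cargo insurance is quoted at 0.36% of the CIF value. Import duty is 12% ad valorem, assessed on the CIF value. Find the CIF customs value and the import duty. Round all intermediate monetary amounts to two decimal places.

Let C be the CIF value. C = FCA price + pre-shipment costs + freight + 0.36% × C
C − 0.36% × C = 406531.30 + 884.51 + 6815.95
0.9964 × C = 414231.76
C = 414231.76 / 0.9964 = 415728.38
Insurance premium = 0.36% × 415728.38 = 1496.62
Import duty = 415728.38 × 12% = 49887.41

CIF value: CAD 415728.38; import duty: CAD 49887.41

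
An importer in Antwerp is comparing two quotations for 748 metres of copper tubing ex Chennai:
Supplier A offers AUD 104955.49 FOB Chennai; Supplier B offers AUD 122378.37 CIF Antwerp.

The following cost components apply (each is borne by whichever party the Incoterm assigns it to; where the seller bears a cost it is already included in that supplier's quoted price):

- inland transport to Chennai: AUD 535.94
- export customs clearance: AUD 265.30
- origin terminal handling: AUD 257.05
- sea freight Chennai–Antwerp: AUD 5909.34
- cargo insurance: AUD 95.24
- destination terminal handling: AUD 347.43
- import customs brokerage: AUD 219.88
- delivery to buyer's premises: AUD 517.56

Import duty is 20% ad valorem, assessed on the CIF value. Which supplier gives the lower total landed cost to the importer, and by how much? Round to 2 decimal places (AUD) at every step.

Supplier A is cheaper by AUD 13701.96

Supplier A (FOB):
CIF value = FOB price + freight + insurance = 104955.49 + 5909.34 + 95.24 = 110960.07
Import duty = 110960.07 × 20% = 22192.01
Buyer bears (A): 5909.34 + 95.24 + 347.43 + 219.88 + 517.56 = 7089.45
Landed cost (A) = invoice 104955.49 + 7089.45 + duty 22192.01 = 134236.95
Supplier B (CIF):
The CIF price already equals the CIF value: 122378.37
Import duty = 122378.37 × 20% = 24475.67
Buyer bears (B): 347.43 + 219.88 + 517.56 = 1084.87
Landed cost (B) = invoice 122378.37 + 1084.87 + duty 24475.67 = 147938.91
Difference = |134236.95 − 147938.91| = 13701.96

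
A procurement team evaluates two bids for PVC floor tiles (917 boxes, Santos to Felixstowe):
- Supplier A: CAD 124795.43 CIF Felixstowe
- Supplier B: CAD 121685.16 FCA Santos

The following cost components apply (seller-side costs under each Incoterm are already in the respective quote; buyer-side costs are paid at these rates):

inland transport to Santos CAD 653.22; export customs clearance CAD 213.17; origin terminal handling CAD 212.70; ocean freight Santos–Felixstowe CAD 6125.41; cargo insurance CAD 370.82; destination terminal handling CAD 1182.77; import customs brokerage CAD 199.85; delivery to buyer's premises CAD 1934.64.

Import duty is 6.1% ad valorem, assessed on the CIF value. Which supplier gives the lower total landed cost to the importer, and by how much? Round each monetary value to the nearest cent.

Supplier A is cheaper by CAD 3818.18

Supplier A (CIF):
The CIF price already equals the CIF value: 124795.43
Import duty = 124795.43 × 6.1% = 7612.52
Buyer bears (A): 1182.77 + 199.85 + 1934.64 = 3317.26
Landed cost (A) = invoice 124795.43 + 3317.26 + duty 7612.52 = 135725.21
Supplier B (FCA):
CIF value = FCA price + origin terminal + freight + insurance = 121685.16 + 212.70 + 6125.41 + 370.82 = 128394.09
Import duty = 128394.09 × 6.1% = 7832.04
Buyer bears (B): 212.70 + 6125.41 + 370.82 + 1182.77 + 199.85 + 1934.64 = 10026.19
Landed cost (B) = invoice 121685.16 + 10026.19 + duty 7832.04 = 139543.39
Difference = |135725.21 − 139543.39| = 3818.18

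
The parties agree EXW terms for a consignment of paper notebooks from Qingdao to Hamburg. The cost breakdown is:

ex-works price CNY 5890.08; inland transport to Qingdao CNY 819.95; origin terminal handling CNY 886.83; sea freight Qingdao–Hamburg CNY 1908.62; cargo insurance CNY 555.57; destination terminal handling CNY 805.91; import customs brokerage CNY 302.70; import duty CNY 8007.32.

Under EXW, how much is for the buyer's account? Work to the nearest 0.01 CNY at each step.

EXW: the seller makes goods available at their premises; the buyer bears all onward costs.
Seller's account: goods 5890.08 = 5890.08
Buyer's account: inland to port 819.95 + origin terminal 886.83 + freight 1908.62 + insurance 555.57 + destination terminal 805.91 + brokerage 302.70 + duty 8007.32 = 13286.90

Buyer's account: CNY 13286.90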